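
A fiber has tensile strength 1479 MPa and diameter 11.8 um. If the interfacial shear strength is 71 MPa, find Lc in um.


Lc = sigma_f * d / (2 * tau_i) = 1479 * 11.8 / (2 * 71) = 122.9 um

122.9 um


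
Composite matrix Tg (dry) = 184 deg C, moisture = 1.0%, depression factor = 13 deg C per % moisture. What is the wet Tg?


Tg_wet = Tg_dry - k*moisture = 184 - 13*1.0 = 171.0 deg C

171.0 deg C


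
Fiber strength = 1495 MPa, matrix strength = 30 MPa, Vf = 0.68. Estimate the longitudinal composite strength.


sigma_1 = sigma_f*Vf + sigma_m*(1-Vf) = 1495*0.68 + 30*0.32 = 1026.2 MPa

1026.2 MPa


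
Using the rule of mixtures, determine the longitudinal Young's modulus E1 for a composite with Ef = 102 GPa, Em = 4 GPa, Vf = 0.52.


E1 = Ef*Vf + Em*(1-Vf) = 102*0.52 + 4*0.48 = 54.96 GPa

54.96 GPa


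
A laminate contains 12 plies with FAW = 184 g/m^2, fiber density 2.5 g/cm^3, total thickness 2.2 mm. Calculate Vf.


Vf = n * FAW / (rho_f * h * 1000) = 12 * 184 / (2.5 * 2.2 * 1000) = 0.4015

0.4015


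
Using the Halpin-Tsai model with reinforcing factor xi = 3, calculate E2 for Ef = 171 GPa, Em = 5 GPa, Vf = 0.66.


eta = (Ef/Em - 1)/(Ef/Em + xi) = (34.2 - 1)/(34.2 + 3) = 0.8925
E2 = Em*(1+xi*eta*Vf)/(1-eta*Vf) = 33.67 GPa

33.67 GPa


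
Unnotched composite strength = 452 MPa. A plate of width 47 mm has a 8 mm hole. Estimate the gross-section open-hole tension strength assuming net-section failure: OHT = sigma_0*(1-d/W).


OHT = sigma_0*(1-d/W) = 452*(1-8/47) = 375.1 MPa

375.1 MPa


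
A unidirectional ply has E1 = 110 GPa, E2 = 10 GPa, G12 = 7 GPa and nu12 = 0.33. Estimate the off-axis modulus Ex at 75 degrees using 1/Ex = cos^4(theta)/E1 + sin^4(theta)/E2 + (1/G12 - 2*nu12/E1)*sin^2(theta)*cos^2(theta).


cos^4(75) = 0.004487, sin^4(75) = 0.870513, sin^2(75)*cos^2(75) = 0.0625
1/G12 - 2*nu12/E1 = 1/7 - 2*0.33/110 = 0.136857 GPa^-1
1/Ex = 0.004487/110 + 0.870513/10 + 0.136857*0.0625 = 0.0956456 GPa^-1
Ex = 10.46 GPa

10.46 GPa


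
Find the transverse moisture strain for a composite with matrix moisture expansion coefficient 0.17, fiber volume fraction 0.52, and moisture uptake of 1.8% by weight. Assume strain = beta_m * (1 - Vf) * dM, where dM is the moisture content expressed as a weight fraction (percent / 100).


dM = 1.8/100 = 0.018
strain = beta_m * (1-Vf) * dM = 0.17 * 0.48 * 0.018 = 0.0014688

0.0014688


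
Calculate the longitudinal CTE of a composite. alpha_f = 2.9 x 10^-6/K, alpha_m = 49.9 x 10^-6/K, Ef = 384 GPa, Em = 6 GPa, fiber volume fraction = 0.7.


E1 = Ef*Vf + Em*(1-Vf) = 270.6
alpha_1 = (alpha_f*Ef*Vf + alpha_m*Em*(1-Vf))/E1 = 3.21 x 10^-6/K

3.21 x 10^-6/K


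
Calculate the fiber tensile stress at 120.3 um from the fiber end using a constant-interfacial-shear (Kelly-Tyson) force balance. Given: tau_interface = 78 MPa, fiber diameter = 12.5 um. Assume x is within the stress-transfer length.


Force balance: sigma_f * (pi*d^2/4) = tau * (pi*d) * x  ->  sigma_f = 4 * tau * x / d
sigma_f = 4 * 78 * 120.3 / 12.5 = 3002.7 MPa

3002.7 MPa


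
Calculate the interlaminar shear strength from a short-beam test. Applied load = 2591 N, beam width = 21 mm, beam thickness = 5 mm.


ILSS = 3F/(4bh) = 3*2591/(4*21*5) = 18.51 MPa

18.51 MPa


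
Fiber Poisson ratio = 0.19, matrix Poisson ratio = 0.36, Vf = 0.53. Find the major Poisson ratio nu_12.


nu_12 = nu_f*Vf + nu_m*(1-Vf) = 0.19*0.53 + 0.36*0.47 = 0.2699

0.2699


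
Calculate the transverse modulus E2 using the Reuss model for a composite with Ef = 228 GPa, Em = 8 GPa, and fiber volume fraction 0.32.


1/E2 = Vf/Ef + (1-Vf)/Em = 0.32/228 + 0.68/8
E2 = 11.57 GPa

11.57 GPa


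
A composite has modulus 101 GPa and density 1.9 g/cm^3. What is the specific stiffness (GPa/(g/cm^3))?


Specific stiffness = E/rho = 101/1.9 = 53.2 GPa/(g/cm^3)

53.2 GPa/(g/cm^3)


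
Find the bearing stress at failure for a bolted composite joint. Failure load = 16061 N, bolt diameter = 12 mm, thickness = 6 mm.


sigma_br = F/(d*h) = 16061/(12*6) = 223.1 MPa

223.1 MPa


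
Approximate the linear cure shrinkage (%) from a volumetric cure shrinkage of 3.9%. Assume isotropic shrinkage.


Linear shrinkage ≈ vol_shrink/3 = 3.9/3 = 1.3%

1.3%


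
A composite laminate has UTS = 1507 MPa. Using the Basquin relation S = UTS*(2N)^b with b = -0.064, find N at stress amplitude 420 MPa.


N = 0.5 * (S/UTS)^(1/b) = 0.5 * (420/1507)^(1/-0.064) = 2.3373e+08 cycles

2.3373e+08 cycles


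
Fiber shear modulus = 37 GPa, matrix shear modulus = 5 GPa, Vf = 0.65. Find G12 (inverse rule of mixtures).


1/G12 = Vf/Gf + (1-Vf)/Gm = 0.65/37 + 0.35/5
G12 = 11.42 GPa

11.42 GPa


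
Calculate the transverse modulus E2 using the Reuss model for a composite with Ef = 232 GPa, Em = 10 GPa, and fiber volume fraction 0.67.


1/E2 = Vf/Ef + (1-Vf)/Em = 0.67/232 + 0.33/10
E2 = 27.86 GPa

27.86 GPa


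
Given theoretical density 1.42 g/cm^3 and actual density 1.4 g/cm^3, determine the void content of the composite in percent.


Void% = (rho_theo - rho_actual)/rho_theo * 100 = (1.42 - 1.4)/1.42 * 100 = 1.41%

1.41%


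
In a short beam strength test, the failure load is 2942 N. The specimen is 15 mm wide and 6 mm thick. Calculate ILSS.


ILSS = 3F/(4bh) = 3*2942/(4*15*6) = 24.52 MPa

24.52 MPa


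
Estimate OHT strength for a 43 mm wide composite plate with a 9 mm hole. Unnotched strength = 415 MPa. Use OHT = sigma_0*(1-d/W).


OHT = sigma_0*(1-d/W) = 415*(1-9/43) = 328.1 MPa

328.1 MPa


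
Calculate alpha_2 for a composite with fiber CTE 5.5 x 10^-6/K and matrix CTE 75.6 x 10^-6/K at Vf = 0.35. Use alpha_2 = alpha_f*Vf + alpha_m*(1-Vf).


alpha_2 = alpha_f*Vf + alpha_m*(1-Vf) = 5.5*0.35 + 75.6*0.65 = 51.1 x 10^-6/K

51.1 x 10^-6/K


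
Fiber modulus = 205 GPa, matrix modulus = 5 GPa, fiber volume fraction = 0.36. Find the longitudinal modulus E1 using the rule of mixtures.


E1 = Ef*Vf + Em*(1-Vf) = 205*0.36 + 5*0.64 = 77.0 GPa

77.0 GPa


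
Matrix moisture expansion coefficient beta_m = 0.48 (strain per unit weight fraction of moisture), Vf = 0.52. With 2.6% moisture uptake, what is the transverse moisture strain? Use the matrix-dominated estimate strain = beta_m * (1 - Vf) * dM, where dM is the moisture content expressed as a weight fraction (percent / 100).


dM = 2.6/100 = 0.026
strain = beta_m * (1-Vf) * dM = 0.48 * 0.48 * 0.026 = 0.0059904

0.0059904


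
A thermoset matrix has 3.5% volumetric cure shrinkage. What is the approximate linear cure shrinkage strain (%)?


Linear shrinkage ≈ vol_shrink/3 = 3.5/3 = 1.167%

1.167%


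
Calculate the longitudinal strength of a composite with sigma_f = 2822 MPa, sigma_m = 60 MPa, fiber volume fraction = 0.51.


sigma_1 = sigma_f*Vf + sigma_m*(1-Vf) = 2822*0.51 + 60*0.49 = 1468.6 MPa

1468.6 MPa


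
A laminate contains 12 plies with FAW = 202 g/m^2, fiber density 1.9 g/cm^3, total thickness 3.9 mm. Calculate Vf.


Vf = n * FAW / (rho_f * h * 1000) = 12 * 202 / (1.9 * 3.9 * 1000) = 0.3271

0.3271


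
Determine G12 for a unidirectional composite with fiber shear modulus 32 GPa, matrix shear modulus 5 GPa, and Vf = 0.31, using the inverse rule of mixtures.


1/G12 = Vf/Gf + (1-Vf)/Gm = 0.31/32 + 0.69/5
G12 = 6.77 GPa

6.77 GPa


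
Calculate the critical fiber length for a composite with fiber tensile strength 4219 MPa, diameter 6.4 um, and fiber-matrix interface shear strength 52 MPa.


Lc = sigma_f * d / (2 * tau_i) = 4219 * 6.4 / (2 * 52) = 259.6 um

259.6 um


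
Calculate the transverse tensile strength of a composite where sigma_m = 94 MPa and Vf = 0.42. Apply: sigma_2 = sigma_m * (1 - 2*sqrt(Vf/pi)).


factor = 1 - 2*sqrt(0.42/pi) = 0.2687
sigma_2 = 94 * 0.2687 = 25.26 MPa

25.26 MPa


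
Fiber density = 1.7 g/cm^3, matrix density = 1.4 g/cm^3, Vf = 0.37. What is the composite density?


rho_c = rho_f*Vf + rho_m*(1-Vf) = 1.7*0.37 + 1.4*0.63 = 1.511 g/cm^3

1.511 g/cm^3


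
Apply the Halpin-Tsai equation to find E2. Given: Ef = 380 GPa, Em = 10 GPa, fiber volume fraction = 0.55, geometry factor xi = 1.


eta = (Ef/Em - 1)/(Ef/Em + xi) = (38.0 - 1)/(38.0 + 1) = 0.9487
E2 = Em*(1+xi*eta*Vf)/(1-eta*Vf) = 31.82 GPa

31.82 GPa


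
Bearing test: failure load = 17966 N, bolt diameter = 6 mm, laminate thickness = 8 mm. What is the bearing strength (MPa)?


sigma_br = F/(d*h) = 17966/(6*8) = 374.3 MPa

374.3 MPa


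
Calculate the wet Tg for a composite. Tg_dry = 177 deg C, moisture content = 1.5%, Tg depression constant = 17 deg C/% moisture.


Tg_wet = Tg_dry - k*moisture = 177 - 17*1.5 = 151.5 deg C

151.5 deg C


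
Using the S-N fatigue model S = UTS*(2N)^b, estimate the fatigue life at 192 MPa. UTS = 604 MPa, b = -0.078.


N = 0.5 * (S/UTS)^(1/b) = 0.5 * (192/604)^(1/-0.078) = 1.2028e+06 cycles

1.2028e+06 cycles


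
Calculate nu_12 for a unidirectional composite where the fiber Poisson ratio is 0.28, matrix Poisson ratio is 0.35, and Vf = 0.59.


nu_12 = nu_f*Vf + nu_m*(1-Vf) = 0.28*0.59 + 0.35*0.41 = 0.3087

0.3087


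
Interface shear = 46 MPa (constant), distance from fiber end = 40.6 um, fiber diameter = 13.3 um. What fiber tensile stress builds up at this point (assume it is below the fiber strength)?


Force balance: sigma_f * (pi*d^2/4) = tau * (pi*d) * x  ->  sigma_f = 4 * tau * x / d
sigma_f = 4 * 46 * 40.6 / 13.3 = 561.7 MPa

561.7 MPa


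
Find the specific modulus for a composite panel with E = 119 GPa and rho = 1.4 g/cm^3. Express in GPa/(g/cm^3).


Specific stiffness = E/rho = 119/1.4 = 85.0 GPa/(g/cm^3)

85.0 GPa/(g/cm^3)


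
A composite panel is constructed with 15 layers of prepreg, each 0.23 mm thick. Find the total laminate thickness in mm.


h = n * t_ply = 15 * 0.23 = 3.45 mm

3.45 mm


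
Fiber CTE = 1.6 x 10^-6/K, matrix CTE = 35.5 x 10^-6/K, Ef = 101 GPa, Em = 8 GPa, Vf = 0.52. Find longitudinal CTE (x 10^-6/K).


E1 = Ef*Vf + Em*(1-Vf) = 56.36
alpha_1 = (alpha_f*Ef*Vf + alpha_m*Em*(1-Vf))/E1 = 3.91 x 10^-6/K

3.91 x 10^-6/K


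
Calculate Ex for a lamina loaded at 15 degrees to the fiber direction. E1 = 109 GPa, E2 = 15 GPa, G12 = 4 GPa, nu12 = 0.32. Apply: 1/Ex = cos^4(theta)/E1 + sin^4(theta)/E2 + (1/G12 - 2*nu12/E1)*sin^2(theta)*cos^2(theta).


cos^4(15) = 0.870513, sin^4(15) = 0.004487, sin^2(15)*cos^2(15) = 0.0625
1/G12 - 2*nu12/E1 = 1/4 - 2*0.32/109 = 0.244128 GPa^-1
1/Ex = 0.870513/109 + 0.004487/15 + 0.244128*0.0625 = 0.0235435 GPa^-1
Ex = 42.47 GPa

42.47 GPa


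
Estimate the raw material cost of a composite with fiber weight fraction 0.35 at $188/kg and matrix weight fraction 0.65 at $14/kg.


Cost = cost_f*Wf + cost_m*Wm = 188*0.35 + 14*0.65 = $74.9/kg

$74.9/kg


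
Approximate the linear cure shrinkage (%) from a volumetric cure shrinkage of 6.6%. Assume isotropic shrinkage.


Linear shrinkage ≈ vol_shrink/3 = 6.6/3 = 2.2%

2.2%


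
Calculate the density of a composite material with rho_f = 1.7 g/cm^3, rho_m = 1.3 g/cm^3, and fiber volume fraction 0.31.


rho_c = rho_f*Vf + rho_m*(1-Vf) = 1.7*0.31 + 1.3*0.69 = 1.424 g/cm^3

1.424 g/cm^3


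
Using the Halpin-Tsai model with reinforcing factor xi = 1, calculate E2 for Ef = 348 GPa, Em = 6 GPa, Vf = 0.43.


eta = (Ef/Em - 1)/(Ef/Em + xi) = (58.0 - 1)/(58.0 + 1) = 0.9661
E2 = Em*(1+xi*eta*Vf)/(1-eta*Vf) = 14.53 GPa

14.53 GPa


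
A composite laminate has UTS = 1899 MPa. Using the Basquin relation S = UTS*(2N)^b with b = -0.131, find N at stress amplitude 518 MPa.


N = 0.5 * (S/UTS)^(1/b) = 0.5 * (518/1899)^(1/-0.131) = 10134.5304 cycles

10134.5304 cycles


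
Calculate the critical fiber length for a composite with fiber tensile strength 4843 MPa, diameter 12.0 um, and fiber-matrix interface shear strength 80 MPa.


Lc = sigma_f * d / (2 * tau_i) = 4843 * 12.0 / (2 * 80) = 363.2 um

363.2 um


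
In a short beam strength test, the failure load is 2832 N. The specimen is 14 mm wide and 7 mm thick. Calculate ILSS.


ILSS = 3F/(4bh) = 3*2832/(4*14*7) = 21.67 MPa

21.67 MPa


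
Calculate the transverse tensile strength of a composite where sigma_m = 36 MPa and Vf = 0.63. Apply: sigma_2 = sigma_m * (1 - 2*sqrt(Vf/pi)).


factor = 1 - 2*sqrt(0.63/pi) = 0.1044
sigma_2 = 36 * 0.1044 = 3.76 MPa

3.76 MPa


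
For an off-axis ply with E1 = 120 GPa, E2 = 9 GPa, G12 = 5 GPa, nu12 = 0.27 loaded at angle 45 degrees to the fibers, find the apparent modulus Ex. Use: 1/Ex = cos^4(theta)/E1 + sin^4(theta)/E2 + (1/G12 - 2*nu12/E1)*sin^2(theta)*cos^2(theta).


cos^4(45) = 0.25, sin^4(45) = 0.25, sin^2(45)*cos^2(45) = 0.25
1/G12 - 2*nu12/E1 = 1/5 - 2*0.27/120 = 0.1955 GPa^-1
1/Ex = 0.25/120 + 0.25/9 + 0.1955*0.25 = 0.0787361 GPa^-1
Ex = 12.7 GPa

12.7 GPa


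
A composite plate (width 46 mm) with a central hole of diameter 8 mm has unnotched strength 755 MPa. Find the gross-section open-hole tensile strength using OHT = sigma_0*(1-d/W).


OHT = sigma_0*(1-d/W) = 755*(1-8/46) = 623.7 MPa

623.7 MPa


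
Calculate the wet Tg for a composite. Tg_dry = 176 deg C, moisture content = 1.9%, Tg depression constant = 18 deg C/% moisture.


Tg_wet = Tg_dry - k*moisture = 176 - 18*1.9 = 141.8 deg C

141.8 deg C


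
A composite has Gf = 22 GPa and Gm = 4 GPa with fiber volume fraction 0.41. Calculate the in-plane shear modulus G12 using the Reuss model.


1/G12 = Vf/Gf + (1-Vf)/Gm = 0.41/22 + 0.59/4
G12 = 6.02 GPa

6.02 GPa


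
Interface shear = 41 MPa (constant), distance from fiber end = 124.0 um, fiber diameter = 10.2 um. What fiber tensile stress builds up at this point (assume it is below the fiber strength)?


Force balance: sigma_f * (pi*d^2/4) = tau * (pi*d) * x  ->  sigma_f = 4 * tau * x / d
sigma_f = 4 * 41 * 124.0 / 10.2 = 1993.7 MPa

1993.7 MPa


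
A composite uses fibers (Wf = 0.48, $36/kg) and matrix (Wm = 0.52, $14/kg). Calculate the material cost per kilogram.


Cost = cost_f*Wf + cost_m*Wm = 36*0.48 + 14*0.52 = $24.56/kg

$24.56/kg


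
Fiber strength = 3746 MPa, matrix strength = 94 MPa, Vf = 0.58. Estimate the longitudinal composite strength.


sigma_1 = sigma_f*Vf + sigma_m*(1-Vf) = 3746*0.58 + 94*0.42 = 2212.2 MPa

2212.2 MPa


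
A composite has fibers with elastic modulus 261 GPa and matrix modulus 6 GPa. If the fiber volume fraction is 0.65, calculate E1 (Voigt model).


E1 = Ef*Vf + Em*(1-Vf) = 261*0.65 + 6*0.35 = 171.75 GPa

171.75 GPa


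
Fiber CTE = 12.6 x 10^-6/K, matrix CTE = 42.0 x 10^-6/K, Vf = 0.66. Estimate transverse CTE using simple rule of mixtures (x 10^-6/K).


alpha_2 = alpha_f*Vf + alpha_m*(1-Vf) = 12.6*0.66 + 42.0*0.34 = 22.6 x 10^-6/K

22.6 x 10^-6/K


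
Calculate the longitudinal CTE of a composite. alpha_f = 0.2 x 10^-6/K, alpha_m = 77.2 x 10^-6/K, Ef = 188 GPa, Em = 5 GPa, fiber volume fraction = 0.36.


E1 = Ef*Vf + Em*(1-Vf) = 70.88
alpha_1 = (alpha_f*Ef*Vf + alpha_m*Em*(1-Vf))/E1 = 3.68 x 10^-6/K

3.68 x 10^-6/K


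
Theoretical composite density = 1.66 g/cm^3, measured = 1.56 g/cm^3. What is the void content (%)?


Void% = (rho_theo - rho_actual)/rho_theo * 100 = (1.66 - 1.56)/1.66 * 100 = 6.02%

6.02%


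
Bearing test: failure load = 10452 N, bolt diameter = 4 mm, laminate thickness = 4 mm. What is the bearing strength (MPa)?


sigma_br = F/(d*h) = 10452/(4*4) = 653.3 MPa

653.3 MPa


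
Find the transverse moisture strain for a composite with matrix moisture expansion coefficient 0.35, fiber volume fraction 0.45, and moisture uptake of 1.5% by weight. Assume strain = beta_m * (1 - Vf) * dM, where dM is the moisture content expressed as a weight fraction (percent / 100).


dM = 1.5/100 = 0.015
strain = beta_m * (1-Vf) * dM = 0.35 * 0.55 * 0.015 = 0.0028875

0.0028875


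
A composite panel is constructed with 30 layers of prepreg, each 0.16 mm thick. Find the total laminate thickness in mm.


h = n * t_ply = 30 * 0.16 = 4.8 mm

4.8 mm


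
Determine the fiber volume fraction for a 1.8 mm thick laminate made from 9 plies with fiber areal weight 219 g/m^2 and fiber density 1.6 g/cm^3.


Vf = n * FAW / (rho_f * h * 1000) = 9 * 219 / (1.6 * 1.8 * 1000) = 0.6844

0.6844


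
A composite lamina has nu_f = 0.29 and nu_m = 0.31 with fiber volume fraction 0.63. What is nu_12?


nu_12 = nu_f*Vf + nu_m*(1-Vf) = 0.29*0.63 + 0.31*0.37 = 0.2974

0.2974


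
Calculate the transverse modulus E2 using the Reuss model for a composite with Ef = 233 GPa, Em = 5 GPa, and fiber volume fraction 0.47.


1/E2 = Vf/Ef + (1-Vf)/Em = 0.47/233 + 0.53/5
E2 = 9.26 GPa

9.26 GPa


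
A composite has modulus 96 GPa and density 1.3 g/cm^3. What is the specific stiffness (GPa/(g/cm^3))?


Specific stiffness = E/rho = 96/1.3 = 73.8 GPa/(g/cm^3)

73.8 GPa/(g/cm^3)


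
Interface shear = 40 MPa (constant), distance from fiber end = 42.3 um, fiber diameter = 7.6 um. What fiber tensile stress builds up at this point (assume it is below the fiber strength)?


Force balance: sigma_f * (pi*d^2/4) = tau * (pi*d) * x  ->  sigma_f = 4 * tau * x / d
sigma_f = 4 * 40 * 42.3 / 7.6 = 890.5 MPa

890.5 MPa


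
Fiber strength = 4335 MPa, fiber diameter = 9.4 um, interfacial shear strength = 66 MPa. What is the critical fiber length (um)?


Lc = sigma_f * d / (2 * tau_i) = 4335 * 9.4 / (2 * 66) = 308.7 um

308.7 um


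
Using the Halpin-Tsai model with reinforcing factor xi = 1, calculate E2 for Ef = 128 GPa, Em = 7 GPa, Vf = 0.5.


eta = (Ef/Em - 1)/(Ef/Em + xi) = (18.2857 - 1)/(18.2857 + 1) = 0.8963
E2 = Em*(1+xi*eta*Vf)/(1-eta*Vf) = 18.37 GPa

18.37 GPa


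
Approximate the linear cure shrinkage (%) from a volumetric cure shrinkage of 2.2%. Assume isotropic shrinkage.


Linear shrinkage ≈ vol_shrink/3 = 2.2/3 = 0.733%

0.733%


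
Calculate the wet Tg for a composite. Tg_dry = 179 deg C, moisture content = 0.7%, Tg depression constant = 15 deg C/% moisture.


Tg_wet = Tg_dry - k*moisture = 179 - 15*0.7 = 168.5 deg C

168.5 deg C


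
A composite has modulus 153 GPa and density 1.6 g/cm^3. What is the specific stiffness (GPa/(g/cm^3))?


Specific stiffness = E/rho = 153/1.6 = 95.6 GPa/(g/cm^3)

95.6 GPa/(g/cm^3)


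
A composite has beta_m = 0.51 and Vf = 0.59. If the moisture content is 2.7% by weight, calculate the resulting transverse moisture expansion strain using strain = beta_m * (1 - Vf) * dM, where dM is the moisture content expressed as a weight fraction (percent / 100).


dM = 2.7/100 = 0.027
strain = beta_m * (1-Vf) * dM = 0.51 * 0.41 * 0.027 = 0.0056457

0.0056457


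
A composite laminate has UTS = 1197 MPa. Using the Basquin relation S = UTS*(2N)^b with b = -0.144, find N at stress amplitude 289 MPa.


N = 0.5 * (S/UTS)^(1/b) = 0.5 * (289/1197)^(1/-0.144) = 9661.7428 cycles

9661.7428 cycles


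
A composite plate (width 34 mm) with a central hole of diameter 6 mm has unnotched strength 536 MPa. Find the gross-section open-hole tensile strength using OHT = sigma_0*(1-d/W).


OHT = sigma_0*(1-d/W) = 536*(1-6/34) = 441.4 MPa

441.4 MPa


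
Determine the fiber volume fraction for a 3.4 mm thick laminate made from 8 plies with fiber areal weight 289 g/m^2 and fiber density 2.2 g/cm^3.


Vf = n * FAW / (rho_f * h * 1000) = 8 * 289 / (2.2 * 3.4 * 1000) = 0.3091

0.3091


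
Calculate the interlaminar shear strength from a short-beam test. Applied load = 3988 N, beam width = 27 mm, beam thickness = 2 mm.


ILSS = 3F/(4bh) = 3*3988/(4*27*2) = 55.39 MPa

55.39 MPa


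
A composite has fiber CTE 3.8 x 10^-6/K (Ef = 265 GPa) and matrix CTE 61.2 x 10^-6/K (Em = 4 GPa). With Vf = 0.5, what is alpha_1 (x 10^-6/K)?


E1 = Ef*Vf + Em*(1-Vf) = 134.5
alpha_1 = (alpha_f*Ef*Vf + alpha_m*Em*(1-Vf))/E1 = 4.65 x 10^-6/K

4.65 x 10^-6/K


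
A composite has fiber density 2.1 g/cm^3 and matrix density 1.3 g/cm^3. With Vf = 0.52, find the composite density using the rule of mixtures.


rho_c = rho_f*Vf + rho_m*(1-Vf) = 2.1*0.52 + 1.3*0.48 = 1.716 g/cm^3

1.716 g/cm^3


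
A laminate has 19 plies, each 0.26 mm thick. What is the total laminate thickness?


h = n * t_ply = 19 * 0.26 = 4.94 mm

4.94 mm


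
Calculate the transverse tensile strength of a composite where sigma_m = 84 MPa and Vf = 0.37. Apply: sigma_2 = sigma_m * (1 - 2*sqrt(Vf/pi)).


factor = 1 - 2*sqrt(0.37/pi) = 0.3136
sigma_2 = 84 * 0.3136 = 26.35 MPa

26.35 MPa


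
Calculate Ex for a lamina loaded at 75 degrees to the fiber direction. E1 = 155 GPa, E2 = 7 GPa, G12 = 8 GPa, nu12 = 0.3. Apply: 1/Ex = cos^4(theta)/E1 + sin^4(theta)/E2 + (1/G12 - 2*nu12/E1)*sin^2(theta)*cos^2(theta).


cos^4(75) = 0.004487, sin^4(75) = 0.870513, sin^2(75)*cos^2(75) = 0.0625
1/G12 - 2*nu12/E1 = 1/8 - 2*0.3/155 = 0.121129 GPa^-1
1/Ex = 0.004487/155 + 0.870513/7 + 0.121129*0.0625 = 0.1319585 GPa^-1
Ex = 7.58 GPa

7.58 GPa


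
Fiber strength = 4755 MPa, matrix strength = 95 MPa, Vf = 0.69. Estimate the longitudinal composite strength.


sigma_1 = sigma_f*Vf + sigma_m*(1-Vf) = 4755*0.69 + 95*0.31 = 3310.4 MPa

3310.4 MPa


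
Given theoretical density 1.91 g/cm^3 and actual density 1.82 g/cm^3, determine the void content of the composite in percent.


Void% = (rho_theo - rho_actual)/rho_theo * 100 = (1.91 - 1.82)/1.91 * 100 = 4.71%

4.71%


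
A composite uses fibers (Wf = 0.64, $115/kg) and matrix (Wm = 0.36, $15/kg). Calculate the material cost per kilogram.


Cost = cost_f*Wf + cost_m*Wm = 115*0.64 + 15*0.36 = $79.0/kg

$79.0/kg


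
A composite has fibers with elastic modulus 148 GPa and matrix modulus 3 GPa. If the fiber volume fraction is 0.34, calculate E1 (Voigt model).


E1 = Ef*Vf + Em*(1-Vf) = 148*0.34 + 3*0.66 = 52.3 GPa

52.3 GPa


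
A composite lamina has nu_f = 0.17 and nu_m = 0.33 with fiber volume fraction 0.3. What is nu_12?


nu_12 = nu_f*Vf + nu_m*(1-Vf) = 0.17*0.3 + 0.33*0.7 = 0.282

0.282


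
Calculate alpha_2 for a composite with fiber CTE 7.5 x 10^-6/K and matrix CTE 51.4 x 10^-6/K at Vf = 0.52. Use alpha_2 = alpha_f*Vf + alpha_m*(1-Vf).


alpha_2 = alpha_f*Vf + alpha_m*(1-Vf) = 7.5*0.52 + 51.4*0.48 = 28.6 x 10^-6/K

28.6 x 10^-6/K


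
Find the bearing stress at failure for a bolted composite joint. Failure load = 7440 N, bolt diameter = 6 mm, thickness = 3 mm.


sigma_br = F/(d*h) = 7440/(6*3) = 413.3 MPa

413.3 MPa


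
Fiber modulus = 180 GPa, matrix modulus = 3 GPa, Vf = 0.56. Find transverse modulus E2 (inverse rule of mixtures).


1/E2 = Vf/Ef + (1-Vf)/Em = 0.56/180 + 0.44/3
E2 = 6.68 GPa

6.68 GPa


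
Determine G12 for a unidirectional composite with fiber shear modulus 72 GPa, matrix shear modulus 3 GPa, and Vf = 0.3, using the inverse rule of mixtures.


1/G12 = Vf/Gf + (1-Vf)/Gm = 0.3/72 + 0.7/3
G12 = 4.21 GPa

4.21 GPa


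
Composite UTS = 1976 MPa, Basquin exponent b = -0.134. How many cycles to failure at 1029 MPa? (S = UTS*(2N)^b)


N = 0.5 * (S/UTS)^(1/b) = 0.5 * (1029/1976)^(1/-0.134) = 65.1153 cycles

65.1153 cycles


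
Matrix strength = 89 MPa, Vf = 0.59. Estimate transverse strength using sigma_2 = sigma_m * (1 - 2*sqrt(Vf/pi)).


factor = 1 - 2*sqrt(0.59/pi) = 0.1333
sigma_2 = 89 * 0.1333 = 11.86 MPa

11.86 MPa


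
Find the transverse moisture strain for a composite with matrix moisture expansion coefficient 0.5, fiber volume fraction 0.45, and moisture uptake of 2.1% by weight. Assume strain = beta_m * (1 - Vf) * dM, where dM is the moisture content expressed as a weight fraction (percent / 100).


dM = 2.1/100 = 0.021
strain = beta_m * (1-Vf) * dM = 0.5 * 0.55 * 0.021 = 0.005775

0.005775


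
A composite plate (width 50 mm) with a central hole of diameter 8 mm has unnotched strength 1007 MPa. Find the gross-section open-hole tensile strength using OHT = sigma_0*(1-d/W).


OHT = sigma_0*(1-d/W) = 1007*(1-8/50) = 845.9 MPa

845.9 MPa


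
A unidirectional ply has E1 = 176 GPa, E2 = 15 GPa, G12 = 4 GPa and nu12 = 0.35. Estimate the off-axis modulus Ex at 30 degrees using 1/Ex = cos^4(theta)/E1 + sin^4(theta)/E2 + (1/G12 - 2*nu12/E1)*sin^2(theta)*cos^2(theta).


cos^4(30) = 0.5625, sin^4(30) = 0.0625, sin^2(30)*cos^2(30) = 0.1875
1/G12 - 2*nu12/E1 = 1/4 - 2*0.35/176 = 0.246023 GPa^-1
1/Ex = 0.5625/176 + 0.0625/15 + 0.246023*0.1875 = 0.053492 GPa^-1
Ex = 18.69 GPa

18.69 GPa


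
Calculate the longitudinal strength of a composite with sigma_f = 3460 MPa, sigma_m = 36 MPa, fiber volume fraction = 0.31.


sigma_1 = sigma_f*Vf + sigma_m*(1-Vf) = 3460*0.31 + 36*0.69 = 1097.4 MPa

1097.4 MPa


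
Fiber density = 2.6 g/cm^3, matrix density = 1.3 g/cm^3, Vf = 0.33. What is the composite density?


rho_c = rho_f*Vf + rho_m*(1-Vf) = 2.6*0.33 + 1.3*0.67 = 1.729 g/cm^3

1.729 g/cm^3


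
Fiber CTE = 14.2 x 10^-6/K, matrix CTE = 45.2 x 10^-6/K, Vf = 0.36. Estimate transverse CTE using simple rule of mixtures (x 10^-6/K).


alpha_2 = alpha_f*Vf + alpha_m*(1-Vf) = 14.2*0.36 + 45.2*0.64 = 34.0 x 10^-6/K

34.0 x 10^-6/K


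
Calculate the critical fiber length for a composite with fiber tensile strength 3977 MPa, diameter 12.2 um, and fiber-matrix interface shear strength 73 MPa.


Lc = sigma_f * d / (2 * tau_i) = 3977 * 12.2 / (2 * 73) = 332.3 um

332.3 um


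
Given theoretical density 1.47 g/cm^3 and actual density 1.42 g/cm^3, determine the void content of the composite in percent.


Void% = (rho_theo - rho_actual)/rho_theo * 100 = (1.47 - 1.42)/1.47 * 100 = 3.4%

3.4%


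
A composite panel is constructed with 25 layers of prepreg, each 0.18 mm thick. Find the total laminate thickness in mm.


h = n * t_ply = 25 * 0.18 = 4.5 mm

4.5 mm


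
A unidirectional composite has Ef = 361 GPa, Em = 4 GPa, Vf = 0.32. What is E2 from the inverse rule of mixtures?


1/E2 = Vf/Ef + (1-Vf)/Em = 0.32/361 + 0.68/4
E2 = 5.85 GPa

5.85 GPa


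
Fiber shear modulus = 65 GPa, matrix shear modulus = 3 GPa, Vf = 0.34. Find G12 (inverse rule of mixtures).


1/G12 = Vf/Gf + (1-Vf)/Gm = 0.34/65 + 0.66/3
G12 = 4.44 GPa

4.44 GPa


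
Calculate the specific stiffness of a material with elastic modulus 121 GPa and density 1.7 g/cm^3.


Specific stiffness = E/rho = 121/1.7 = 71.2 GPa/(g/cm^3)

71.2 GPa/(g/cm^3)


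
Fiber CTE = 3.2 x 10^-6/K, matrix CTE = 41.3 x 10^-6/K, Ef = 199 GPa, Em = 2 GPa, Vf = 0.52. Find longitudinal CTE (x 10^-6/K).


E1 = Ef*Vf + Em*(1-Vf) = 104.44
alpha_1 = (alpha_f*Ef*Vf + alpha_m*Em*(1-Vf))/E1 = 3.55 x 10^-6/K

3.55 x 10^-6/K


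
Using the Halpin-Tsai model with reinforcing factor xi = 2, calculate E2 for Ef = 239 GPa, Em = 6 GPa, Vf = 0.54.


eta = (Ef/Em - 1)/(Ef/Em + xi) = (39.8333 - 1)/(39.8333 + 2) = 0.9283
E2 = Em*(1+xi*eta*Vf)/(1-eta*Vf) = 24.09 GPa

24.09 GPa


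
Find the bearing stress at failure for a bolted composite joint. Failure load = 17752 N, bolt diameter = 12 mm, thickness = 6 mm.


sigma_br = F/(d*h) = 17752/(12*6) = 246.6 MPa

246.6 MPa


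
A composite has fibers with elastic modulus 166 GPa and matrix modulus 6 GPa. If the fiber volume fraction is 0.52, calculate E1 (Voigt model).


E1 = Ef*Vf + Em*(1-Vf) = 166*0.52 + 6*0.48 = 89.2 GPa

89.2 GPa


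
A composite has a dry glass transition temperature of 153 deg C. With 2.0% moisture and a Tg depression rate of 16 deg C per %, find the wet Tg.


Tg_wet = Tg_dry - k*moisture = 153 - 16*2.0 = 121.0 deg C

121.0 deg C


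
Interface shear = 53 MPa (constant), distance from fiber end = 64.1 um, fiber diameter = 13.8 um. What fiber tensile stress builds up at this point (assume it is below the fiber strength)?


Force balance: sigma_f * (pi*d^2/4) = tau * (pi*d) * x  ->  sigma_f = 4 * tau * x / d
sigma_f = 4 * 53 * 64.1 / 13.8 = 984.7 MPa

984.7 MPa


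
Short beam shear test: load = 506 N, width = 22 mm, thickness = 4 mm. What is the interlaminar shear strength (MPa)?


ILSS = 3F/(4bh) = 3*506/(4*22*4) = 4.31 MPa

4.31 MPa


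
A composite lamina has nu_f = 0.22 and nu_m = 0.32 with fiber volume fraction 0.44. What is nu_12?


nu_12 = nu_f*Vf + nu_m*(1-Vf) = 0.22*0.44 + 0.32*0.56 = 0.276

0.276


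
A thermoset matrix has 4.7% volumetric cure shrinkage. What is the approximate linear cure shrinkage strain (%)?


Linear shrinkage ≈ vol_shrink/3 = 4.7/3 = 1.567%

1.567%


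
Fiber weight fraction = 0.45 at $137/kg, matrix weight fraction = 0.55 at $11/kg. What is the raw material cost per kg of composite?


Cost = cost_f*Wf + cost_m*Wm = 137*0.45 + 11*0.55 = $67.7/kg

$67.7/kg


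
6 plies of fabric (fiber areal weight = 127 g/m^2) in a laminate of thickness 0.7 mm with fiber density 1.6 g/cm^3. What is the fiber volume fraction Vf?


Vf = n * FAW / (rho_f * h * 1000) = 6 * 127 / (1.6 * 0.7 * 1000) = 0.6804

0.6804


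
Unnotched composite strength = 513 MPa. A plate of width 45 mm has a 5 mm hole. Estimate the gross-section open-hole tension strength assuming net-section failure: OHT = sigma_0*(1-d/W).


OHT = sigma_0*(1-d/W) = 513*(1-5/45) = 456.0 MPa

456.0 MPa


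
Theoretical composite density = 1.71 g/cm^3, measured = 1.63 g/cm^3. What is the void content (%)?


Void% = (rho_theo - rho_actual)/rho_theo * 100 = (1.71 - 1.63)/1.71 * 100 = 4.68%

4.68%


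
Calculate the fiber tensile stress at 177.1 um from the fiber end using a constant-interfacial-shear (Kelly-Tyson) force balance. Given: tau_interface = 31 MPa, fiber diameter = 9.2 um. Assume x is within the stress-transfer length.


Force balance: sigma_f * (pi*d^2/4) = tau * (pi*d) * x  ->  sigma_f = 4 * tau * x / d
sigma_f = 4 * 31 * 177.1 / 9.2 = 2387.0 MPa

2387.0 MPa


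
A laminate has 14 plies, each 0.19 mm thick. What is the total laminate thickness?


h = n * t_ply = 14 * 0.19 = 2.66 mm

2.66 mm


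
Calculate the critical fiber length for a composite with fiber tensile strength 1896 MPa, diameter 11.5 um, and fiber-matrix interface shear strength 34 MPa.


Lc = sigma_f * d / (2 * tau_i) = 1896 * 11.5 / (2 * 34) = 320.6 um

320.6 um


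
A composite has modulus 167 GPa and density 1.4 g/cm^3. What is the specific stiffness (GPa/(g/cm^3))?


Specific stiffness = E/rho = 167/1.4 = 119.3 GPa/(g/cm^3)

119.3 GPa/(g/cm^3)


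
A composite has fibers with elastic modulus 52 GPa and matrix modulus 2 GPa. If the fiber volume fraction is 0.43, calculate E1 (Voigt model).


E1 = Ef*Vf + Em*(1-Vf) = 52*0.43 + 2*0.57 = 23.5 GPa

23.5 GPa


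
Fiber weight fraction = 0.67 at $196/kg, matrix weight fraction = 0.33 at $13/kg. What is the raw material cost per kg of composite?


Cost = cost_f*Wf + cost_m*Wm = 196*0.67 + 13*0.33 = $135.61/kg

$135.61/kg


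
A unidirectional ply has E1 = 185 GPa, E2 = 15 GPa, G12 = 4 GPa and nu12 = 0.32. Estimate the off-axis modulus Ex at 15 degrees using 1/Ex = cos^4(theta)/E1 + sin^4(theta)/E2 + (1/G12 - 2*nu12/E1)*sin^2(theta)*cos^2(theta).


cos^4(15) = 0.870513, sin^4(15) = 0.004487, sin^2(15)*cos^2(15) = 0.0625
1/G12 - 2*nu12/E1 = 1/4 - 2*0.32/185 = 0.246541 GPa^-1
1/Ex = 0.870513/185 + 0.004487/15 + 0.246541*0.0625 = 0.0204134 GPa^-1
Ex = 48.99 GPa

48.99 GPa


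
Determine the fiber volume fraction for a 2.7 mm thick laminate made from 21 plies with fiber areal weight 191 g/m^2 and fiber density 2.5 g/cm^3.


Vf = n * FAW / (rho_f * h * 1000) = 21 * 191 / (2.5 * 2.7 * 1000) = 0.5942

0.5942


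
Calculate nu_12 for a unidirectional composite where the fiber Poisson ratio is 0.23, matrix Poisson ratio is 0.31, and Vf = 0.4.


nu_12 = nu_f*Vf + nu_m*(1-Vf) = 0.23*0.4 + 0.31*0.6 = 0.278

0.278


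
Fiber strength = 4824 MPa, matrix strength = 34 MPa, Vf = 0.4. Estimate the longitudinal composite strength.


sigma_1 = sigma_f*Vf + sigma_m*(1-Vf) = 4824*0.4 + 34*0.6 = 1950.0 MPa

1950.0 MPa


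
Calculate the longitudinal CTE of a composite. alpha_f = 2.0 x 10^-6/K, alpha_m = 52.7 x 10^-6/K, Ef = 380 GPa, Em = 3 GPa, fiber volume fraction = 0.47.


E1 = Ef*Vf + Em*(1-Vf) = 180.19
alpha_1 = (alpha_f*Ef*Vf + alpha_m*Em*(1-Vf))/E1 = 2.45 x 10^-6/K

2.45 x 10^-6/K


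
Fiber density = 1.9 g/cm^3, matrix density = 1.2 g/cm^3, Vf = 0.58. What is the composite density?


rho_c = rho_f*Vf + rho_m*(1-Vf) = 1.9*0.58 + 1.2*0.42 = 1.606 g/cm^3

1.606 g/cm^3


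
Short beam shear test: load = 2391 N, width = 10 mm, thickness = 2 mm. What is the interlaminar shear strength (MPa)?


ILSS = 3F/(4bh) = 3*2391/(4*10*2) = 89.66 MPa

89.66 MPa


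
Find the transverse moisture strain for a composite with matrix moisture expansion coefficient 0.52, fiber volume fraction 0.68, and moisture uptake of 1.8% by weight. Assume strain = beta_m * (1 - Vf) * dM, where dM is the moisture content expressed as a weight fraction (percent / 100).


dM = 1.8/100 = 0.018
strain = beta_m * (1-Vf) * dM = 0.52 * 0.32 * 0.018 = 0.0029952

0.0029952


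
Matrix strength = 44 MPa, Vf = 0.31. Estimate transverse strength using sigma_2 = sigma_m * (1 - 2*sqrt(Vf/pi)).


factor = 1 - 2*sqrt(0.31/pi) = 0.3717
sigma_2 = 44 * 0.3717 = 16.36 MPa

16.36 MPa


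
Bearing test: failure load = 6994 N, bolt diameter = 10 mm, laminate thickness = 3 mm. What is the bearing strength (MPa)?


sigma_br = F/(d*h) = 6994/(10*3) = 233.1 MPa

233.1 MPa


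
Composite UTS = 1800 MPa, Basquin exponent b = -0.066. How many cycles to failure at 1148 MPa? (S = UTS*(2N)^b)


N = 0.5 * (S/UTS)^(1/b) = 0.5 * (1148/1800)^(1/-0.066) = 455.5382 cycles

455.5382 cycles


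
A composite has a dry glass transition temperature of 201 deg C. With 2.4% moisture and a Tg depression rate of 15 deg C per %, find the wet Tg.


Tg_wet = Tg_dry - k*moisture = 201 - 15*2.4 = 165.0 deg C

165.0 deg C


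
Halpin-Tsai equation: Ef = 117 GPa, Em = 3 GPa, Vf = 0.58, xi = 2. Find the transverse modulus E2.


eta = (Ef/Em - 1)/(Ef/Em + xi) = (39.0 - 1)/(39.0 + 2) = 0.9268
E2 = Em*(1+xi*eta*Vf)/(1-eta*Vf) = 13.46 GPa

13.46 GPa


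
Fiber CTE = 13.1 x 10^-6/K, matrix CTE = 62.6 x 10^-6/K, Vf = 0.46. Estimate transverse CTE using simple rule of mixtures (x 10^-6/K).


alpha_2 = alpha_f*Vf + alpha_m*(1-Vf) = 13.1*0.46 + 62.6*0.54 = 39.8 x 10^-6/K

39.8 x 10^-6/K


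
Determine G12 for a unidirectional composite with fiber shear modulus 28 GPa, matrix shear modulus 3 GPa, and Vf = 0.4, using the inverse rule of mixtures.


1/G12 = Vf/Gf + (1-Vf)/Gm = 0.4/28 + 0.6/3
G12 = 4.67 GPa

4.67 GPa


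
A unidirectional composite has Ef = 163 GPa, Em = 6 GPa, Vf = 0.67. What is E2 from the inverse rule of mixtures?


1/E2 = Vf/Ef + (1-Vf)/Em = 0.67/163 + 0.33/6
E2 = 16.92 GPa

16.92 GPa


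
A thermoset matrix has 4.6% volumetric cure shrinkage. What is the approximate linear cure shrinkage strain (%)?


Linear shrinkage ≈ vol_shrink/3 = 4.6/3 = 1.533%

1.533%


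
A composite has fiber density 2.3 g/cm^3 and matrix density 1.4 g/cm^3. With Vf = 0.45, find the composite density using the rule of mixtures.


rho_c = rho_f*Vf + rho_m*(1-Vf) = 2.3*0.45 + 1.4*0.55 = 1.805 g/cm^3

1.805 g/cm^3


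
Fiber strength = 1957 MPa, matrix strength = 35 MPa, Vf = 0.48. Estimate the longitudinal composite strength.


sigma_1 = sigma_f*Vf + sigma_m*(1-Vf) = 1957*0.48 + 35*0.52 = 957.6 MPa

957.6 MPa


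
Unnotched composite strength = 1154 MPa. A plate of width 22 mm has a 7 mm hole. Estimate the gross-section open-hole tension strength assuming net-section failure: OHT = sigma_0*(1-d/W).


OHT = sigma_0*(1-d/W) = 1154*(1-7/22) = 786.8 MPa

786.8 MPa


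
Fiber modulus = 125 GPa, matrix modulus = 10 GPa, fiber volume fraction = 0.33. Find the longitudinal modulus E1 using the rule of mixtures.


E1 = Ef*Vf + Em*(1-Vf) = 125*0.33 + 10*0.67 = 47.95 GPa

47.95 GPa


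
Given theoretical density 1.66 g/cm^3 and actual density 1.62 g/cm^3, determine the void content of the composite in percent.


Void% = (rho_theo - rho_actual)/rho_theo * 100 = (1.66 - 1.62)/1.66 * 100 = 2.41%

2.41%


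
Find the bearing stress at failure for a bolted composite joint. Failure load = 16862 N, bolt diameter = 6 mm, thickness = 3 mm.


sigma_br = F/(d*h) = 16862/(6*3) = 936.8 MPa

936.8 MPa


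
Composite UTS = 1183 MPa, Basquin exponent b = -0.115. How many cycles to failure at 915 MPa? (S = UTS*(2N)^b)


N = 0.5 * (S/UTS)^(1/b) = 0.5 * (915/1183)^(1/-0.115) = 4.6675 cycles

4.6675 cycles


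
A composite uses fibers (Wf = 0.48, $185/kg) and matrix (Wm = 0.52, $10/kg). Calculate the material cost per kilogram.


Cost = cost_f*Wf + cost_m*Wm = 185*0.48 + 10*0.52 = $94.0/kg

$94.0/kg


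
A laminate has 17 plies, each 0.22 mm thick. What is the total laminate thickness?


h = n * t_ply = 17 * 0.22 = 3.74 mm

3.74 mm


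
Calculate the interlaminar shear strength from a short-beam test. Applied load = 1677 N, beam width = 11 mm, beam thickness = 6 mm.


ILSS = 3F/(4bh) = 3*1677/(4*11*6) = 19.06 MPa

19.06 MPa


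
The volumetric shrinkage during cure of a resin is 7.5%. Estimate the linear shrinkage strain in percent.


Linear shrinkage ≈ vol_shrink/3 = 7.5/3 = 2.5%

2.5%


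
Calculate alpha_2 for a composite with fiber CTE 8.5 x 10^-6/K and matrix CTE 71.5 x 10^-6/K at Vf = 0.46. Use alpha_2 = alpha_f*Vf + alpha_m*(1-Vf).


alpha_2 = alpha_f*Vf + alpha_m*(1-Vf) = 8.5*0.46 + 71.5*0.54 = 42.5 x 10^-6/K

42.5 x 10^-6/K


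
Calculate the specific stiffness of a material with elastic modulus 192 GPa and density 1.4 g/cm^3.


Specific stiffness = E/rho = 192/1.4 = 137.1 GPa/(g/cm^3)

137.1 GPa/(g/cm^3)


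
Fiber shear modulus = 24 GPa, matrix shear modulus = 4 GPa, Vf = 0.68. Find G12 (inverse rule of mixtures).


1/G12 = Vf/Gf + (1-Vf)/Gm = 0.68/24 + 0.32/4
G12 = 9.23 GPa

9.23 GPa


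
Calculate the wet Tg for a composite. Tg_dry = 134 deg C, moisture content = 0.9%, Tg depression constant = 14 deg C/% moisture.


Tg_wet = Tg_dry - k*moisture = 134 - 14*0.9 = 121.4 deg C

121.4 deg C


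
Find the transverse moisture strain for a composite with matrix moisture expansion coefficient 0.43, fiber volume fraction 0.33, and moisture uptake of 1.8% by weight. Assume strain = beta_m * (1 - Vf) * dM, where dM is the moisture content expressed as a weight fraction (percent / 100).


dM = 1.8/100 = 0.018
strain = beta_m * (1-Vf) * dM = 0.43 * 0.67 * 0.018 = 0.0051858

0.0051858


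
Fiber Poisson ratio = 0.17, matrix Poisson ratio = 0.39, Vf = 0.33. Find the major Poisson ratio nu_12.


nu_12 = nu_f*Vf + nu_m*(1-Vf) = 0.17*0.33 + 0.39*0.67 = 0.3174

0.3174


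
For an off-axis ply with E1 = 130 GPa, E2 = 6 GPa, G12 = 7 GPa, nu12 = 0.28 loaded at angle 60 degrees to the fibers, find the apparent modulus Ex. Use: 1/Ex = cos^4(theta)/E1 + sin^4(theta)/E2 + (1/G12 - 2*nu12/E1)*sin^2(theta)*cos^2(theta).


cos^4(60) = 0.0625, sin^4(60) = 0.5625, sin^2(60)*cos^2(60) = 0.1875
1/G12 - 2*nu12/E1 = 1/7 - 2*0.28/130 = 0.138549 GPa^-1
1/Ex = 0.0625/130 + 0.5625/6 + 0.138549*0.1875 = 0.1202088 GPa^-1
Ex = 8.32 GPa

8.32 GPa


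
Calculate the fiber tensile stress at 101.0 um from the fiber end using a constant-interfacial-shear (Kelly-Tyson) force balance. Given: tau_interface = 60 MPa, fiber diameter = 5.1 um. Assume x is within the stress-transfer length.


Force balance: sigma_f * (pi*d^2/4) = tau * (pi*d) * x  ->  sigma_f = 4 * tau * x / d
sigma_f = 4 * 60 * 101.0 / 5.1 = 4752.9 MPa

4752.9 MPa


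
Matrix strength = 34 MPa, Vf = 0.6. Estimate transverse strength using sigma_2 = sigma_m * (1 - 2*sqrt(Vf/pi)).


factor = 1 - 2*sqrt(0.6/pi) = 0.126
sigma_2 = 34 * 0.126 = 4.28 MPa

4.28 MPa


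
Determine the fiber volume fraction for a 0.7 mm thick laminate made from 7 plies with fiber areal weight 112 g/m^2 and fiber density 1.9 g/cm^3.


Vf = n * FAW / (rho_f * h * 1000) = 7 * 112 / (1.9 * 0.7 * 1000) = 0.5895

0.5895


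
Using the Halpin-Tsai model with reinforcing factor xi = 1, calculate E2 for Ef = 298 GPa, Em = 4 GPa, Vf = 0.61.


eta = (Ef/Em - 1)/(Ef/Em + xi) = (74.5 - 1)/(74.5 + 1) = 0.9735
E2 = Em*(1+xi*eta*Vf)/(1-eta*Vf) = 15.7 GPa

15.7 GPa
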